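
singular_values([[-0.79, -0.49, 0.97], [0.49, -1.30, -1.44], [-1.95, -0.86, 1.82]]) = [3.27, 1.71, 0.17]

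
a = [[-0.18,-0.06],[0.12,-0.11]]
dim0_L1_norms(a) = [0.3, 0.17]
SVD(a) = [[-0.81, 0.59], [0.59, 0.81]] @ diag([0.2167582039452245, 0.1245627593722957]) @ [[1.00, -0.08],[-0.08, -1.00]]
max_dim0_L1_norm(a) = 0.3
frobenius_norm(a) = 0.25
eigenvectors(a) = [[(0.24-0.53j), (0.24+0.53j)], [(-0.82+0j), -0.82-0.00j]]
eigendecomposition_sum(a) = [[-0.09+0.01j, (-0.03-0.06j)], [0.06+0.11j, -0.06+0.07j]] + [[-0.09-0.01j, -0.03+0.06j],  [0.06-0.11j, (-0.06-0.07j)]]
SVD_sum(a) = [[-0.17, 0.01], [0.13, -0.01]] + [[-0.01,-0.07],[-0.01,-0.1]]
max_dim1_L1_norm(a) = 0.24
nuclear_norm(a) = 0.34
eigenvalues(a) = [(-0.15+0.08j), (-0.15-0.08j)]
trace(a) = -0.29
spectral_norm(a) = 0.22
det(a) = 0.03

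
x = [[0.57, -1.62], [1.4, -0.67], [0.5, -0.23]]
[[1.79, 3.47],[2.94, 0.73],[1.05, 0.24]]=x@[[1.89, -0.60],[-0.44, -2.35]]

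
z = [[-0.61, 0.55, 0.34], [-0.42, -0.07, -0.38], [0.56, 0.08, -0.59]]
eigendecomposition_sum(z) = [[-0.44+0.00j,(0.21-0j),(0.49-0j)],[(0.02-0j),(-0.01+0j),(-0.02+0j)],[(0.53-0j),-0.25+0.00j,(-0.6+0j)]] + [[-0.09+0.14j, (0.17+0.09j), (-0.08+0.11j)],[-0.22-0.04j, (-0.03+0.26j), (-0.18-0.04j)],[0.01+0.14j, 0.16-0.03j, 0.01+0.12j]] + [[-0.09-0.14j, 0.17-0.09j, (-0.08-0.11j)], [(-0.22+0.04j), (-0.03-0.26j), -0.18+0.04j], [(0.01-0.14j), (0.16+0.03j), 0.01-0.12j]]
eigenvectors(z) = [[-0.63+0.00j, (0.19-0.49j), 0.19+0.49j], [(0.03+0j), (0.72+0j), (0.72-0j)], [0.77+0.00j, (-0.13-0.44j), -0.13+0.44j]]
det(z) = -0.30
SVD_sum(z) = [[-0.64, 0.26, 0.46], [-0.07, 0.03, 0.05], [0.57, -0.23, -0.40]] + [[-0.06, 0.01, -0.09], [-0.29, 0.06, -0.45], [-0.11, 0.02, -0.16]] + [[0.10, 0.27, -0.02], [-0.06, -0.16, 0.01], [0.1, 0.29, -0.02]]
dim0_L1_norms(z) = [1.59, 0.7, 1.31]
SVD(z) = [[-0.75, -0.19, 0.63], [-0.08, -0.92, -0.38], [0.66, -0.34, 0.67]] @ diag([1.1124927648912741, 0.581593707658618, 0.45618922310426185]) @ [[0.77, -0.32, -0.55], [0.54, -0.12, 0.83], [0.33, 0.94, -0.08]]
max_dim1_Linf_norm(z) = 0.61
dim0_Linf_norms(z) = [0.61, 0.55, 0.59]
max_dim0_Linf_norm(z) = 0.61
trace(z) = -1.27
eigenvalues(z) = [(-1.05+0j), (-0.11+0.52j), (-0.11-0.52j)]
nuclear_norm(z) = 2.15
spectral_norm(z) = 1.11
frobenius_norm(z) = 1.34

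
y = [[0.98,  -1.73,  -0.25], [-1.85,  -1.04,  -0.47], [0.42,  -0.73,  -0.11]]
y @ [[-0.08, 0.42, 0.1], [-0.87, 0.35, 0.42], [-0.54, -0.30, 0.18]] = [[1.56,-0.12,-0.67], [1.31,-1.0,-0.71], [0.66,-0.05,-0.28]]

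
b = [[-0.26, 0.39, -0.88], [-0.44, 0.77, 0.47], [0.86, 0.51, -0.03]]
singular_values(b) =[1.0, 1.0, 1.0]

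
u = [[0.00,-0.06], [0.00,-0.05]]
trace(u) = -0.05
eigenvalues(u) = [0.0, -0.05]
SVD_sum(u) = [[0.0, -0.06], [0.00, -0.05]] + [[0.00, 0.0], [-0.0, 0.00]]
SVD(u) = [[0.77,-0.64], [0.64,0.77]] @ diag([0.07810249675906655, 0.0]) @ [[-0.0, -1.00], [-1.0, -0.00]]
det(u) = 0.00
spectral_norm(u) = 0.08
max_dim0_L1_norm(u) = 0.11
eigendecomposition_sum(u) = [[0.0, -0.00], [0.0, 0.0]] + [[-0.00,-0.06], [-0.00,-0.05]]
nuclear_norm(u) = 0.08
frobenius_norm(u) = 0.08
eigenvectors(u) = [[1.0, 0.77], [0.0, 0.64]]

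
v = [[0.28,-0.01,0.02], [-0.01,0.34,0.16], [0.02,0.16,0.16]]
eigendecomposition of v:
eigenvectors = [[-0.1, -0.99, 0.01], [-0.5, 0.06, 0.86], [0.86, -0.08, 0.51]]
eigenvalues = [0.06, 0.28, 0.43]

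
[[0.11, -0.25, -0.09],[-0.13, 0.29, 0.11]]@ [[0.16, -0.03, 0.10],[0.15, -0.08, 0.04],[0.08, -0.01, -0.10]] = [[-0.03,0.02,0.01], [0.03,-0.02,-0.01]]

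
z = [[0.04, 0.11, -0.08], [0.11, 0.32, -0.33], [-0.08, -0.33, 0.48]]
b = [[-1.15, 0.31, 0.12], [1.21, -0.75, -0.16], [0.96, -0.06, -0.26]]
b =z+[[-1.19, 0.2, 0.20], [1.1, -1.07, 0.17], [1.04, 0.27, -0.74]]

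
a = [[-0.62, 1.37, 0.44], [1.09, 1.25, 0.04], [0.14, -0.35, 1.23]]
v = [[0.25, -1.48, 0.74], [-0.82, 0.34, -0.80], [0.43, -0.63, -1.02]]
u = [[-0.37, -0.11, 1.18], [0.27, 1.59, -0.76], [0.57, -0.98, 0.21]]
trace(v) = -0.43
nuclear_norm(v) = 3.94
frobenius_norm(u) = 2.46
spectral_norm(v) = 1.90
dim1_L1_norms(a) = [2.43, 2.38, 1.72]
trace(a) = 1.86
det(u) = -1.18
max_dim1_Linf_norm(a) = 1.37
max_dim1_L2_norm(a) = 1.66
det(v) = 1.81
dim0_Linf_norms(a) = [1.09, 1.37, 1.23]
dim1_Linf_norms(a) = [1.37, 1.25, 1.23]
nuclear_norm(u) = 3.75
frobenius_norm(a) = 2.62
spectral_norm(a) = 1.92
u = a + v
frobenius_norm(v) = 2.42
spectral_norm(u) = 2.12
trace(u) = 1.43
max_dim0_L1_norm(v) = 2.56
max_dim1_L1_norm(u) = 2.62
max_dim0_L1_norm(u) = 2.68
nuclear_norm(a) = 4.44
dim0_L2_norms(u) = [0.73, 1.87, 1.42]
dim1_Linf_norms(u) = [1.18, 1.59, 0.98]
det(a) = -3.04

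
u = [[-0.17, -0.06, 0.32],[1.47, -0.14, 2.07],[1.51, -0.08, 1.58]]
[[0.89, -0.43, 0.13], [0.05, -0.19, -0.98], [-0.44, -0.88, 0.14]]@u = [[-0.59, -0.00, -0.4], [-1.77, 0.10, -1.93], [-1.01, 0.14, -1.74]]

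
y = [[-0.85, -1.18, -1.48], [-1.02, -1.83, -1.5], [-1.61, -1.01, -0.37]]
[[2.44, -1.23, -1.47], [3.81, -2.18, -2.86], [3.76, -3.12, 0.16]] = y @ [[-1.34,  1.44,  -1.71], [-1.78,  1.12,  2.60], [0.54,  -0.89,  -0.1]]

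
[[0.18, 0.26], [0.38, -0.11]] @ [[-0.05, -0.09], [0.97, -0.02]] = [[0.24, -0.02], [-0.13, -0.03]]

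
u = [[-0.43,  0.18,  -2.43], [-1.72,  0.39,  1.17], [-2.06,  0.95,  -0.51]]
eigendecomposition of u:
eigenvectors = [[0.44, -0.73, -0.41],  [-0.71, -0.17, -0.91],  [-0.55, -0.66, -0.05]]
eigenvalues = [2.35, -2.57, -0.33]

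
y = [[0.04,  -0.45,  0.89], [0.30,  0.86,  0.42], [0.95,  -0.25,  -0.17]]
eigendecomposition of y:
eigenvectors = [[(0.66+0j),0.03-0.53j,(0.03+0.53j)], [(0.06+0j),-0.71+0.00j,-0.71-0.00j], [-0.74+0.00j,-0.03-0.47j,(-0.03+0.47j)]]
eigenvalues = [(-1+0j), (0.86+0.5j), (0.86-0.5j)]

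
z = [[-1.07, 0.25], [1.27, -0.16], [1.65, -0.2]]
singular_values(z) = [2.37, 0.1]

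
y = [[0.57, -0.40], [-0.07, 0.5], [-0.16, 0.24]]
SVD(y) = [[-0.79, -0.56], [0.51, -0.82], [0.34, -0.09]] @ diag([0.8473939650739761, 0.3239189218866429]) @ [[-0.64, 0.77], [-0.77, -0.64]]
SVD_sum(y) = [[0.43, -0.52], [-0.27, 0.33], [-0.18, 0.22]] + [[0.14, 0.12], [0.20, 0.17], [0.02, 0.02]]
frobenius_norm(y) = 0.91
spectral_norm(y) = 0.85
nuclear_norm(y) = 1.17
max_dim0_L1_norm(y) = 1.14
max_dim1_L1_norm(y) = 0.97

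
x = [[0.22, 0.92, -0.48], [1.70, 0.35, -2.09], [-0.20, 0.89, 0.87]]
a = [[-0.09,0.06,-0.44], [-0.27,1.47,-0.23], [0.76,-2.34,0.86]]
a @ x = [[0.17, -0.45, -0.46], [2.49, 0.06, -3.14], [-3.98, 0.65, 5.27]]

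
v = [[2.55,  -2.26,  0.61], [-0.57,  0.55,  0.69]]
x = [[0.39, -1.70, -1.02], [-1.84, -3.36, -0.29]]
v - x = [[2.16, -0.56, 1.63],[1.27, 3.91, 0.98]]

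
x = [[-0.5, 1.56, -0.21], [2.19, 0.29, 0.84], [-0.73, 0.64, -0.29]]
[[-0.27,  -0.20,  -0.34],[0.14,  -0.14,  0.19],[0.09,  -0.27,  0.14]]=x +[[0.23, -1.76, -0.13], [-2.05, -0.43, -0.65], [0.82, -0.91, 0.43]]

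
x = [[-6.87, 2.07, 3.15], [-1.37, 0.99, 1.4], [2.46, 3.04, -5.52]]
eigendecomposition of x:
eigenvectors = [[0.73, 0.67, 0.39], [0.19, -0.03, 0.78], [-0.65, 0.75, 0.50]]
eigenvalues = [-9.15, -3.44, 1.19]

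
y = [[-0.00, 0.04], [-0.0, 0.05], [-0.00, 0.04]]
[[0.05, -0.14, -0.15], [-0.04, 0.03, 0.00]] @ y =[[0.0, -0.01],[0.00, -0.0]]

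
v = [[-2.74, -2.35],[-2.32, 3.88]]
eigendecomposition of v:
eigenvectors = [[-0.95, 0.30], [-0.3, -0.95]]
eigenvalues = [-3.48, 4.62]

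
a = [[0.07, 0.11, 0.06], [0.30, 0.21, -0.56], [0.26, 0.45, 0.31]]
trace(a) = 0.59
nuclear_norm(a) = 1.29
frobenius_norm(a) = 0.91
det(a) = 0.00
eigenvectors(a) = [[-0.78+0.00j, 0.01+0.16j, (0.01-0.16j)], [(0.59+0j), (-0.71+0j), (-0.71-0j)], [-0.20+0.00j, (0.11+0.68j), (0.11-0.68j)]]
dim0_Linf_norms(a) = [0.3, 0.45, 0.56]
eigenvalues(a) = [0j, (0.29+0.47j), (0.29-0.47j)]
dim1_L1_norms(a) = [0.24, 1.07, 1.02]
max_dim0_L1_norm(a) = 0.93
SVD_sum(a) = [[0.01, 0.01, -0.02], [0.31, 0.22, -0.55], [0.0, 0.0, -0.01]] + [[0.06, 0.10, 0.07], [-0.01, -0.01, -0.01], [0.26, 0.45, 0.32]] + [[0.00, -0.00, 0.0],[-0.00, 0.0, -0.00],[-0.0, 0.0, -0.0]]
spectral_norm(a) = 0.67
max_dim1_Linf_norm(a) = 0.56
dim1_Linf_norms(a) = [0.11, 0.56, 0.45]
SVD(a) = [[-0.03, 0.23, -0.97], [-1.0, -0.02, 0.02], [-0.02, 0.97, 0.23]] @ diag([0.6693087088946528, 0.6217092434775114, 0.001862464065020179]) @ [[-0.46, -0.33, 0.83], [0.42, 0.74, 0.53], [-0.78, 0.59, -0.20]]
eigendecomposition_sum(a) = [[0.00+0.00j,(-0+0j),-0.00+0.00j], [(-0-0j),0.00-0.00j,-0j], [0j,-0.00+0.00j,(-0+0j)]] + [[(0.03-0.04j),0.06-0.03j,(0.03+0.06j)], [0.15+0.16j,(0.1+0.25j),(-0.28+0.12j)], [(0.13-0.17j),(0.23-0.14j),0.16+0.25j]] + [[(0.03+0.04j), (0.06+0.03j), (0.03-0.06j)], [(0.15-0.16j), 0.10-0.25j, (-0.28-0.12j)], [(0.13+0.17j), 0.23+0.14j, 0.16-0.25j]]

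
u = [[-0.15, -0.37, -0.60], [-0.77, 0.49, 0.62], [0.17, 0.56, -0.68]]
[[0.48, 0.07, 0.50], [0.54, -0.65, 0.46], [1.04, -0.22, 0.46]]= u @ [[-1.01, 0.56, -1.03], [0.86, -0.5, 0.25], [-1.07, 0.05, -0.73]]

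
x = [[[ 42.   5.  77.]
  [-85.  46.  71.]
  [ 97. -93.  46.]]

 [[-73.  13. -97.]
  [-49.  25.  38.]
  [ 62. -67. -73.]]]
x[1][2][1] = -67.0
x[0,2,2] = 46.0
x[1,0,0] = -73.0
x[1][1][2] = 38.0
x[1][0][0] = -73.0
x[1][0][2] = -97.0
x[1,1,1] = 25.0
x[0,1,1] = 46.0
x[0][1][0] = -85.0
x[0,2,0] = 97.0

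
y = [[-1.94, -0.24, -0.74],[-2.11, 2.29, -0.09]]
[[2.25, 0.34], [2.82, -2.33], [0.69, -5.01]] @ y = [[-5.08, 0.24, -1.70], [-0.55, -6.01, -1.88], [9.23, -11.64, -0.06]]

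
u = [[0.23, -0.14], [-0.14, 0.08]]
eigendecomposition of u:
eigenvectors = [[0.86, 0.51],[-0.51, 0.86]]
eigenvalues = [0.31, -0.0]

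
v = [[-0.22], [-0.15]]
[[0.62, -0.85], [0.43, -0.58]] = v @ [[-2.84, 3.88]]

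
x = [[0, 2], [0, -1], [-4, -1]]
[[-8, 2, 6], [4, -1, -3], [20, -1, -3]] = x @ [[-4, 0, 0], [-4, 1, 3]]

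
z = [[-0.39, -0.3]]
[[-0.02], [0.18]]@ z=[[0.01, 0.01], [-0.07, -0.05]]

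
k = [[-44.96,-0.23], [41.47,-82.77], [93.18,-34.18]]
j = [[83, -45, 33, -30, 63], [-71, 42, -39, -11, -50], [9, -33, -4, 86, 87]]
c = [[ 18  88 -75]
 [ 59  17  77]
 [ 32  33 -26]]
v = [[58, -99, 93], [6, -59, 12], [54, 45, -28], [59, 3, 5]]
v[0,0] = 58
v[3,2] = 5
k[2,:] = [93.18, -34.18]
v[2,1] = 45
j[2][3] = 86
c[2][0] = 32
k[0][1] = -0.23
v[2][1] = 45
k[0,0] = -44.96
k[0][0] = -44.96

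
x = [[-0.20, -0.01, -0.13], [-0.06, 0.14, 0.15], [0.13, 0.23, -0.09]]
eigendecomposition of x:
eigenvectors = [[0.02-0.67j, 0.02+0.67j, -0.17+0.00j], [(0.31-0j), (0.31+0j), 0.84+0.00j], [(-0.68+0j), (-0.68-0j), 0.51+0.00j]]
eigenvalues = [(-0.2+0.13j), (-0.2-0.13j), (0.24+0j)]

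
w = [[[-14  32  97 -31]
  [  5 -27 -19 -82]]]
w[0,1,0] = 5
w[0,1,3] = -82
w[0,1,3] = -82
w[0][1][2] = -19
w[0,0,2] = 97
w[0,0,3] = -31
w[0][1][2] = -19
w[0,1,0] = 5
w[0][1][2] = -19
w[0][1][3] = -82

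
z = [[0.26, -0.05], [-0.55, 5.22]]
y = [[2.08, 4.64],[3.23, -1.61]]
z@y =[[0.38, 1.29], [15.72, -10.96]]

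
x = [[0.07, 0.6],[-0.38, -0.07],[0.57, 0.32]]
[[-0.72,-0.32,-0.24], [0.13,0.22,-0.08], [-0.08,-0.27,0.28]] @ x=[[-0.07, -0.49], [-0.12, 0.04], [0.26, 0.06]]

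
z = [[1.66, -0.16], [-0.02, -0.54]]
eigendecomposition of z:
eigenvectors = [[1.0, 0.07], [-0.01, 1.0]]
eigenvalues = [1.66, -0.54]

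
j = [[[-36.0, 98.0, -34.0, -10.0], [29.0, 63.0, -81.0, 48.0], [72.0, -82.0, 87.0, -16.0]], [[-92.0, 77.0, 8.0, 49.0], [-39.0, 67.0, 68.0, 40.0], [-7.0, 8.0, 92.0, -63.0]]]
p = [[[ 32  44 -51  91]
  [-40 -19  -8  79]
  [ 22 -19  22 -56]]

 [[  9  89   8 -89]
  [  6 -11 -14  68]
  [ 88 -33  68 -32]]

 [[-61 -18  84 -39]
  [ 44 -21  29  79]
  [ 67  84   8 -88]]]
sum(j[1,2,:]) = 30.0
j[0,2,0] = 72.0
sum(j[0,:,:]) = 138.0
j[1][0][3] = 49.0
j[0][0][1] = 98.0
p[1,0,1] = 89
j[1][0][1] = 77.0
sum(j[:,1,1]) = 130.0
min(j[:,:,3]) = -63.0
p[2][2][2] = 8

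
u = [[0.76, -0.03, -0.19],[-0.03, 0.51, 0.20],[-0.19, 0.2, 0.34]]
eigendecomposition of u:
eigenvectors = [[0.25, 0.85, -0.46], [-0.48, -0.31, -0.82], [0.84, -0.43, -0.33]]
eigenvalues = [0.17, 0.87, 0.57]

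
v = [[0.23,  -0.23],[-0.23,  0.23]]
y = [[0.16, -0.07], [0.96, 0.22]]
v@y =[[-0.18, -0.07], [0.18, 0.07]]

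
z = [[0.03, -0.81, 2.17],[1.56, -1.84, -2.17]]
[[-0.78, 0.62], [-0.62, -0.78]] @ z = [[0.94, -0.51, -3.04], [-1.24, 1.94, 0.35]]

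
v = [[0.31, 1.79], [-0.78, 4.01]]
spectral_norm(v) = 4.43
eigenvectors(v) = [[-0.97, -0.48], [-0.23, -0.88]]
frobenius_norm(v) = 4.47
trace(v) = 4.32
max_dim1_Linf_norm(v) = 4.01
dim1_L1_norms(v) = [2.1, 4.79]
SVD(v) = [[0.39, 0.92], [0.92, -0.39]] @ diag([4.431016874427519, 0.5956420557168366]) @ [[-0.13, 0.99], [0.99, 0.13]]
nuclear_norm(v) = 5.03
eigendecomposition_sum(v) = [[0.85, -0.46], [0.20, -0.11]] + [[-0.54, 2.25], [-0.98, 4.12]]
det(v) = 2.64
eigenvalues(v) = [0.74, 3.58]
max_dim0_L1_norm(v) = 5.8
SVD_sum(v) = [[-0.23, 1.72], [-0.55, 4.04]] + [[0.54, 0.07], [-0.23, -0.03]]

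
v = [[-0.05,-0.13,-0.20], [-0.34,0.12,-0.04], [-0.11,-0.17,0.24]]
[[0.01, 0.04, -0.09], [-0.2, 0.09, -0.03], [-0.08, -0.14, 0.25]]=v @ [[0.58, -0.09, -0.14], [-0.09, 0.35, -0.38], [-0.14, -0.38, 0.71]]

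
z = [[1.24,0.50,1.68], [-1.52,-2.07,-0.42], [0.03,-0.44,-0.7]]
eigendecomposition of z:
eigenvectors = [[0.90, 0.42, -0.51], [-0.43, -0.79, 0.65], [0.11, -0.45, 0.56]]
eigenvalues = [1.21, -1.5, -1.24]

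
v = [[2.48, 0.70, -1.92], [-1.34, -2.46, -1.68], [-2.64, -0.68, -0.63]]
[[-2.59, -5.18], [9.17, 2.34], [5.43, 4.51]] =v@ [[-1.20, -1.73], [-2.35, -0.26], [-1.06, 0.37]]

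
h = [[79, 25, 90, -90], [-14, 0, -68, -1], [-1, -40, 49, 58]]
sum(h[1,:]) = -83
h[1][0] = -14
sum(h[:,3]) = -33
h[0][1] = 25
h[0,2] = 90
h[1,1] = 0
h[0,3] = -90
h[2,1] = -40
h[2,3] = 58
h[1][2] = -68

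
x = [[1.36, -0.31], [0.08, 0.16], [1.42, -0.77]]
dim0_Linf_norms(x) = [1.42, 0.77]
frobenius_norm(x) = 2.14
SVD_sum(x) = [[1.28, -0.51], [0.01, -0.01], [1.49, -0.60]] + [[0.08, 0.2], [0.07, 0.17], [-0.07, -0.17]]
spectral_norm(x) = 2.11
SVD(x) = [[-0.65, -0.64], [-0.01, -0.53], [-0.76, 0.56]] @ diag([2.1149093728052226, 0.3378732673956611]) @ [[-0.93, 0.37], [-0.37, -0.93]]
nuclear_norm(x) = 2.45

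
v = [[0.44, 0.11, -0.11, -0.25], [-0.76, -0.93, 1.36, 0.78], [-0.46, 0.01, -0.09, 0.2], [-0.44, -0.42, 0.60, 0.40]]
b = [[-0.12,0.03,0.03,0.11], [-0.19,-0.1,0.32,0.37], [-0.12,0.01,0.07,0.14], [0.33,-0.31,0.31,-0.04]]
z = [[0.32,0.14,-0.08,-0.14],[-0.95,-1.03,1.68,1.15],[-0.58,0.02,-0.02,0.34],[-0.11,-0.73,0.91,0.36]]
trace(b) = -0.19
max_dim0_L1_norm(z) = 2.69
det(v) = 0.00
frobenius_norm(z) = 2.87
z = b + v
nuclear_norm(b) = 1.15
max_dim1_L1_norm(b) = 0.99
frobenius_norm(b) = 0.81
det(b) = -0.00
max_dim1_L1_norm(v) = 3.83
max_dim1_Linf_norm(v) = 1.36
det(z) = -0.01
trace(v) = -0.18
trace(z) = -0.37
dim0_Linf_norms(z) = [0.95, 1.03, 1.68, 1.15]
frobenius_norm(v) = 2.31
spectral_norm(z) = 2.76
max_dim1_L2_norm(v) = 1.97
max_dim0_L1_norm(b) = 0.76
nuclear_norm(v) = 2.82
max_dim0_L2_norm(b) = 0.45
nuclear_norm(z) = 3.70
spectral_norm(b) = 0.60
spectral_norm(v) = 2.24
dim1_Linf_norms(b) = [0.12, 0.37, 0.14, 0.33]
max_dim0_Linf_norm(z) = 1.68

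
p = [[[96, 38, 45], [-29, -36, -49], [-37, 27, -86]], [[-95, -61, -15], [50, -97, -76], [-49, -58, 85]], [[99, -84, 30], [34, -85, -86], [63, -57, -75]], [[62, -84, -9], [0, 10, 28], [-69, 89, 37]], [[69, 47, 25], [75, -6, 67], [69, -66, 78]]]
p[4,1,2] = 67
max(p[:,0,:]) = 99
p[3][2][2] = 37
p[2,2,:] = [63, -57, -75]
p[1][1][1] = -97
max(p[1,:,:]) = 85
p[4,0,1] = 47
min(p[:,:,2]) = -86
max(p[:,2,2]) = 85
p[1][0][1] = -61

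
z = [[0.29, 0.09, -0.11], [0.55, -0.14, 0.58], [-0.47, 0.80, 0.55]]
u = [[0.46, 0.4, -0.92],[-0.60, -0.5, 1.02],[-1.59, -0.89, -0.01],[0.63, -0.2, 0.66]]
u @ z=[[0.79, -0.75, -0.32], [-0.93, 0.83, 0.34], [-0.95, -0.03, -0.35], [-0.24, 0.61, 0.18]]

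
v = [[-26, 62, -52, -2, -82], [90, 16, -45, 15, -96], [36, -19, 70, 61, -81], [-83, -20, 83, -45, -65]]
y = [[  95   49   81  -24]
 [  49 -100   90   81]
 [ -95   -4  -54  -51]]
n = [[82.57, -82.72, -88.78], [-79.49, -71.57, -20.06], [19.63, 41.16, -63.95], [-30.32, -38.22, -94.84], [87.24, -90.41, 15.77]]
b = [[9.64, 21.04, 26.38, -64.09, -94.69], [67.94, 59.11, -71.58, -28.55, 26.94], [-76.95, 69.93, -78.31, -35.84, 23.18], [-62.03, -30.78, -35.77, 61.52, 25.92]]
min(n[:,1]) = -90.41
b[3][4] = 25.92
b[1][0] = 67.94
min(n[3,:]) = -94.84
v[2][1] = -19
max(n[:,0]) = 87.24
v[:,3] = [-2, 15, 61, -45]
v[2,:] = [36, -19, 70, 61, -81]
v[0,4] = -82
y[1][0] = 49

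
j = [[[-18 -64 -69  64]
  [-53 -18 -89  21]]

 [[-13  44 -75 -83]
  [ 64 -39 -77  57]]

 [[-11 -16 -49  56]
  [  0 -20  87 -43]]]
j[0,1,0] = -53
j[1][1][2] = -77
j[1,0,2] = -75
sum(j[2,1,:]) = 24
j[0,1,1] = -18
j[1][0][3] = -83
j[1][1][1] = -39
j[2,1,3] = -43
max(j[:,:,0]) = 64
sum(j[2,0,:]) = -20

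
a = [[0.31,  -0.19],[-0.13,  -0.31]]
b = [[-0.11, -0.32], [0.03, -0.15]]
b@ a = [[0.01,0.12], [0.03,0.04]]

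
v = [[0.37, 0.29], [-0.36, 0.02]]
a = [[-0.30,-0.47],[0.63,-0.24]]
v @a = [[0.07, -0.24], [0.12, 0.16]]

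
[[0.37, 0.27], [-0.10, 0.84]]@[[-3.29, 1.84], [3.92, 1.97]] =[[-0.16, 1.21], [3.62, 1.47]]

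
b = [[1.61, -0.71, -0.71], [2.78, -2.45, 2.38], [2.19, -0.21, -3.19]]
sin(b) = [[1.60, -0.57, -1.08], [4.49, -1.61, -3.06], [1.1, -0.4, -0.74]]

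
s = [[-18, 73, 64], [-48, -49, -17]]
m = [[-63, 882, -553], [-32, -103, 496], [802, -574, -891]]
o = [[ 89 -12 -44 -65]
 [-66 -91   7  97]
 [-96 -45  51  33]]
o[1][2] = 7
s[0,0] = -18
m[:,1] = [882, -103, -574]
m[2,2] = -891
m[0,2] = -553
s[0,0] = -18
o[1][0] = -66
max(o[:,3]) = 97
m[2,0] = 802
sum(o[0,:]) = -32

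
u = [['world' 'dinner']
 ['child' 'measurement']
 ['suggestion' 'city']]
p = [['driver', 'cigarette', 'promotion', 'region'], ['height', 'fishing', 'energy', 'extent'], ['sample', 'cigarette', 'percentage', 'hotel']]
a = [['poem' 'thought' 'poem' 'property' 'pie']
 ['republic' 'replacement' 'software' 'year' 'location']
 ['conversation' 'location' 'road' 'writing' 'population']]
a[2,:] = ['conversation', 'location', 'road', 'writing', 'population']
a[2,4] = 'population'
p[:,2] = ['promotion', 'energy', 'percentage']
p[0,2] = 'promotion'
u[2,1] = 'city'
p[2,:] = ['sample', 'cigarette', 'percentage', 'hotel']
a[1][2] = 'software'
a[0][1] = 'thought'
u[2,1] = 'city'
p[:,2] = ['promotion', 'energy', 'percentage']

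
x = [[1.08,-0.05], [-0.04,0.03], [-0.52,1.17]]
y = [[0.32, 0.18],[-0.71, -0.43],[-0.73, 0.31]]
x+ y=[[1.4, 0.13],  [-0.75, -0.4],  [-1.25, 1.48]]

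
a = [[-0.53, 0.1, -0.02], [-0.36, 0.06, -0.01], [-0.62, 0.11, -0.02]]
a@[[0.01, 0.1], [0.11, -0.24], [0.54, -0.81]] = [[-0.01, -0.06], [-0.0, -0.04], [-0.00, -0.07]]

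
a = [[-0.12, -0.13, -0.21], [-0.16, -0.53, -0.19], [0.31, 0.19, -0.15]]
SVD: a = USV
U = [[-0.33, -0.32, 0.89], [-0.86, -0.29, -0.42], [0.39, -0.9, -0.18]]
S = [0.67, 0.32, 0.14]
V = [[0.45, 0.86, 0.26], [-0.6, 0.07, 0.80], [-0.66, 0.51, -0.55]]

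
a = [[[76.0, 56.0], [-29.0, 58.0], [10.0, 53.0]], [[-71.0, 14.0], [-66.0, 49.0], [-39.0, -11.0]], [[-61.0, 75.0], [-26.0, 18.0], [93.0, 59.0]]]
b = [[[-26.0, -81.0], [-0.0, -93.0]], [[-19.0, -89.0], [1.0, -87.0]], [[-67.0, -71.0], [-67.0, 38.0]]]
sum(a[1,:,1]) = 52.0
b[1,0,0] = -19.0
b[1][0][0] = -19.0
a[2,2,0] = 93.0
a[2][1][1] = 18.0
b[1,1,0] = 1.0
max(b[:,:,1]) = 38.0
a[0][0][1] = 56.0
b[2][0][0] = -67.0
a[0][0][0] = 76.0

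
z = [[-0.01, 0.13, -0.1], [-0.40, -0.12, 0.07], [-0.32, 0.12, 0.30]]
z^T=[[-0.01, -0.40, -0.32], [0.13, -0.12, 0.12], [-0.10, 0.07, 0.3]]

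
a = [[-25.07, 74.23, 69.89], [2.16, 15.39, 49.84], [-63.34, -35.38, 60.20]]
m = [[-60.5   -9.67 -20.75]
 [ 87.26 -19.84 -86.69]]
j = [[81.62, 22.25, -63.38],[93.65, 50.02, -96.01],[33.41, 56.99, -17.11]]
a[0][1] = 74.23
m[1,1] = -19.84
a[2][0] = -63.34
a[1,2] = 49.84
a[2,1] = -35.38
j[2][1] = 56.99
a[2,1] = -35.38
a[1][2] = 49.84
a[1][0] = 2.16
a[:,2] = [69.89, 49.84, 60.2]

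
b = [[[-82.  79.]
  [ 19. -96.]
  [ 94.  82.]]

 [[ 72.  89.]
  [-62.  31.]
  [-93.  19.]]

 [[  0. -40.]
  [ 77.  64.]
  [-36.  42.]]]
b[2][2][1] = 42.0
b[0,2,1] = 82.0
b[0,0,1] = 79.0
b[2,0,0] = 0.0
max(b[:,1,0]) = 77.0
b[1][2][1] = 19.0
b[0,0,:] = [-82.0, 79.0]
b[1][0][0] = 72.0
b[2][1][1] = 64.0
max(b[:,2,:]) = 94.0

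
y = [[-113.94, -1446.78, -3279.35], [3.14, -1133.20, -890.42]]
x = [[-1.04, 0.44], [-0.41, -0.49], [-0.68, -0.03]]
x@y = [[119.88,1006.04,3018.74], [45.18,1148.45,1780.84], [77.39,1017.81,2256.67]]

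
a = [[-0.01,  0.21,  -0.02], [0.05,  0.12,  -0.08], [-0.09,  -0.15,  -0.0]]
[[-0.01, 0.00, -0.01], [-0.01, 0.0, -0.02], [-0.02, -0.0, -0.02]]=a @[[0.22, -0.0, 0.25], [-0.00, 0.01, -0.02], [0.25, -0.02, 0.33]]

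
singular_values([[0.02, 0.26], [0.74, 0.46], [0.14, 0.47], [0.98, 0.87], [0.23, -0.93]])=[1.71, 0.88]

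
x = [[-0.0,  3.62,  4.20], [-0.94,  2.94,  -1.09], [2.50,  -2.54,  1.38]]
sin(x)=[[-0.20,0.95,0.79], [0.66,0.42,1.15], [-0.31,-0.35,-1.17]]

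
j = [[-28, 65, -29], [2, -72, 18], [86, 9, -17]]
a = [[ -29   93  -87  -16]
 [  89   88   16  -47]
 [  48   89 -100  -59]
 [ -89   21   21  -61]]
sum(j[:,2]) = -28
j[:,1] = [65, -72, 9]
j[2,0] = 86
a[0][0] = -29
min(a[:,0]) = -89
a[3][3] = -61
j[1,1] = -72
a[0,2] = -87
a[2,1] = 89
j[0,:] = [-28, 65, -29]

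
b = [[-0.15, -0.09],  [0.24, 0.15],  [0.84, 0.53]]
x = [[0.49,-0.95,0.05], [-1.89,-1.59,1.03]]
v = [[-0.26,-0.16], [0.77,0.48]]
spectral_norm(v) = 0.96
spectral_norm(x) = 2.69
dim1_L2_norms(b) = [0.17, 0.28, 0.99]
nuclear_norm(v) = 0.96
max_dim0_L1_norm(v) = 1.03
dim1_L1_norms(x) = [1.49, 4.51]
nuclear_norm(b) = 1.05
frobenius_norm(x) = 2.88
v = x @ b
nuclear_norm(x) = 3.73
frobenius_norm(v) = 0.96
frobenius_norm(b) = 1.05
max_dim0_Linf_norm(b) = 0.84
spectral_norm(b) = 1.05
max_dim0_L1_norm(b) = 1.23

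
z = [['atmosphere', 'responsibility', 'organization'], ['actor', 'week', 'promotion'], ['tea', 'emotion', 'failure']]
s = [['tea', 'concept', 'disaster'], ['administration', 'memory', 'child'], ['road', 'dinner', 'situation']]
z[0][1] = 'responsibility'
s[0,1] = 'concept'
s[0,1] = 'concept'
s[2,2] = 'situation'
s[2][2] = 'situation'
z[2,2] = 'failure'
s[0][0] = 'tea'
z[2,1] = 'emotion'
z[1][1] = 'week'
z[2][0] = 'tea'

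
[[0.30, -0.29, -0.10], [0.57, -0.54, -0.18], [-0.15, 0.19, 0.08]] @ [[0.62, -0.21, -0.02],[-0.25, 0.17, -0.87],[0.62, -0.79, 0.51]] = [[0.2,  -0.03,  0.2], [0.38,  -0.07,  0.37], [-0.09,  0.00,  -0.12]]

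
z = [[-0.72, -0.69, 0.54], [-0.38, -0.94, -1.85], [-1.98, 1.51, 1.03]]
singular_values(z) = [2.98, 1.74, 1.05]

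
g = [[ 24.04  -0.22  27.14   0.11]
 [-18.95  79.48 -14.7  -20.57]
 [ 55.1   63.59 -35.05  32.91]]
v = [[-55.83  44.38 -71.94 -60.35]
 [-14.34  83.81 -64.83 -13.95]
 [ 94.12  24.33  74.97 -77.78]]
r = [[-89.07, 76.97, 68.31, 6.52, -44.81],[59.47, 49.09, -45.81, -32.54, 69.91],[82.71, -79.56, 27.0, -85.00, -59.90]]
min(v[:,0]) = -55.83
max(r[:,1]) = 76.97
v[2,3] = -77.78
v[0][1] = 44.38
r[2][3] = -85.0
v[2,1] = 24.33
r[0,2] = 68.31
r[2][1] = -79.56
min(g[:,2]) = -35.05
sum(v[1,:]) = -9.309999999999999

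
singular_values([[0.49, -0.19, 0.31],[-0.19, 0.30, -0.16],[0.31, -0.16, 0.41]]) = [0.87, 0.19, 0.14]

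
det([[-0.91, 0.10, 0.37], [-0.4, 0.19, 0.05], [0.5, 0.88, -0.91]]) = -0.002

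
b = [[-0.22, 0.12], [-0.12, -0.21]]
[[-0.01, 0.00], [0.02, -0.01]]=b @[[-0.02, 0.01],[-0.08, 0.05]]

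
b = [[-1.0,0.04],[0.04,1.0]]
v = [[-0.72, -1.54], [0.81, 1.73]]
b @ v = [[0.75, 1.61],  [0.78, 1.67]]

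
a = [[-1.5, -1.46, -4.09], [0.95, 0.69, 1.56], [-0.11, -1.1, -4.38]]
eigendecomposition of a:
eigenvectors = [[0.29, -0.85, 0.75], [-0.93, 0.51, -0.35], [0.23, -0.15, 0.56]]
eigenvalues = [0.02, -1.37, -3.84]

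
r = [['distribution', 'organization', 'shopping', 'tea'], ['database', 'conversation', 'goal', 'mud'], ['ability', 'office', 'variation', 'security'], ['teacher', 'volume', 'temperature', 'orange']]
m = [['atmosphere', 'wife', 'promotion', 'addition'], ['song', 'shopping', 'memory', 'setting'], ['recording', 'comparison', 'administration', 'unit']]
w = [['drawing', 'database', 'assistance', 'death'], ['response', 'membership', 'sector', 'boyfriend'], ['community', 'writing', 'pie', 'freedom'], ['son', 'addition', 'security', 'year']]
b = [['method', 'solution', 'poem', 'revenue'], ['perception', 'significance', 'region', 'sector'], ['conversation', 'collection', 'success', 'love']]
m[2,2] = 'administration'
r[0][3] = 'tea'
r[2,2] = 'variation'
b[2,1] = 'collection'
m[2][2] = 'administration'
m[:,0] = ['atmosphere', 'song', 'recording']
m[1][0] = 'song'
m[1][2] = 'memory'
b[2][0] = 'conversation'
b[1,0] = 'perception'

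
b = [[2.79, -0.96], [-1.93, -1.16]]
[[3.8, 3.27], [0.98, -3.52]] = b@[[0.68, 1.41],[-1.98, 0.69]]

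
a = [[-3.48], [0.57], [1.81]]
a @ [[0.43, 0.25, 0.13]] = [[-1.50,-0.87,-0.45], [0.25,0.14,0.07], [0.78,0.45,0.24]]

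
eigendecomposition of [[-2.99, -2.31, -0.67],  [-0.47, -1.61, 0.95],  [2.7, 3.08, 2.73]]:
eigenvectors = [[0.2,  0.77,  -0.76], [-0.22,  0.4,  0.64], [-0.96,  -0.51,  0.02]]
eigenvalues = [2.89, -3.74, -1.02]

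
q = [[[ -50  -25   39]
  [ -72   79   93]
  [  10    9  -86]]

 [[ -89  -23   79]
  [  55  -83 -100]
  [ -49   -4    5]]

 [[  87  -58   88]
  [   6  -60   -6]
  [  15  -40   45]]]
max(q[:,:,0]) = 87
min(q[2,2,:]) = -40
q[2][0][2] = 88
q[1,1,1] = -83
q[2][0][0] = 87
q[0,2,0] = 10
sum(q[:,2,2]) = -36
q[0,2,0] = 10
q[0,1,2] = 93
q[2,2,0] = 15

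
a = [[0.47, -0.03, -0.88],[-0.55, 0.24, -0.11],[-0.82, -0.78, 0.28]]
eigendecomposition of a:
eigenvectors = [[(0.55+0j), (0.74+0j), (0.74-0j)], [0.39+0.00j, -0.56+0.14j, (-0.56-0.14j)], [(0.74+0j), (-0.31-0.12j), -0.31+0.12j]]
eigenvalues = [(-0.74+0j), (0.86+0.14j), (0.86-0.14j)]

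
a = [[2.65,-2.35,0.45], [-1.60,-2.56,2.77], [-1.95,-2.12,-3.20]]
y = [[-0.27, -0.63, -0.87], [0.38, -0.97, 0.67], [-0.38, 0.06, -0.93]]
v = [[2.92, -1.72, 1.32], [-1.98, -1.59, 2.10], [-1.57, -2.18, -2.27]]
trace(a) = -3.11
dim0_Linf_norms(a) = [2.65, 2.56, 3.2]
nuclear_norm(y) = 2.72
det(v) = 39.71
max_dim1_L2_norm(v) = 3.64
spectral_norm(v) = 4.12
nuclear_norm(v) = 10.35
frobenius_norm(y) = 1.94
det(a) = 61.28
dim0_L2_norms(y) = [0.6, 1.16, 1.44]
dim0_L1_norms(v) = [6.47, 5.49, 5.69]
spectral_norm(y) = 1.57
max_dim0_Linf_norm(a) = 3.2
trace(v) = -0.94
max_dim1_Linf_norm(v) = 2.92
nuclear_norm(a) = 11.92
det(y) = 0.01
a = v + y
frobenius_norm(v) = 6.04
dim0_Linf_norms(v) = [2.92, 2.18, 2.27]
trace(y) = -2.17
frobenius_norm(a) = 6.93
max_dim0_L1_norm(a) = 7.03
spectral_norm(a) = 4.43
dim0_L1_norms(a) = [6.2, 7.03, 6.42]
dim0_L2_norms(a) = [3.66, 4.07, 4.26]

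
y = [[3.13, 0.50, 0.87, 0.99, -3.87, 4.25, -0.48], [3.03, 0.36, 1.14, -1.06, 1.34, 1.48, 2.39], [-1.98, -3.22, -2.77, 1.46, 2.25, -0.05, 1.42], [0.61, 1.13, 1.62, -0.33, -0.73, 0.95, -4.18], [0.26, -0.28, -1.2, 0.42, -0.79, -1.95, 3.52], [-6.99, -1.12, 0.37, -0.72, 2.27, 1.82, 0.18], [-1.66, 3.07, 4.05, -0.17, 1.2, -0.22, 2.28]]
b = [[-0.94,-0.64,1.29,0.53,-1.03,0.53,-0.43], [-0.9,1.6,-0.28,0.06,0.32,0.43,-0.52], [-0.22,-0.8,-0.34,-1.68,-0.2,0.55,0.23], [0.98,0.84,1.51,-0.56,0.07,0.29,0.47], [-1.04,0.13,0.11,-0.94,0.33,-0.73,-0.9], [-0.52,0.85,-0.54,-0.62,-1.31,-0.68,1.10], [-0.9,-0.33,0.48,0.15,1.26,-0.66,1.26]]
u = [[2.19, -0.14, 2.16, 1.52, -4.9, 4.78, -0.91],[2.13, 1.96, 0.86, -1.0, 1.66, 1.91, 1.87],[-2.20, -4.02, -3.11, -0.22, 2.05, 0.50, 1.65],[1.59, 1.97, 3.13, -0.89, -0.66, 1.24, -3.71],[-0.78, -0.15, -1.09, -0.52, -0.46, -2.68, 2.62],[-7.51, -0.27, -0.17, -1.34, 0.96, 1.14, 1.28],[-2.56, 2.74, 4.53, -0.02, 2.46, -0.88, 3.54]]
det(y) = -1746.99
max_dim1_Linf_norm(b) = 1.68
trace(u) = 4.37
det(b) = 124.21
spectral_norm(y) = 9.96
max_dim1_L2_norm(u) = 7.88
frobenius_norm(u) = 16.81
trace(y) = 3.70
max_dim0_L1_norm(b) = 5.5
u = b + y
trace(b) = 0.67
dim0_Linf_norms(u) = [7.51, 4.02, 4.53, 1.52, 4.9, 4.78, 3.71]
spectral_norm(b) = 2.50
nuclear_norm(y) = 33.86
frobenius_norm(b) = 5.54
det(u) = -26306.04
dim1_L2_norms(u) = [7.71, 4.47, 6.16, 5.72, 4.04, 7.88, 7.34]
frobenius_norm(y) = 15.30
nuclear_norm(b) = 14.34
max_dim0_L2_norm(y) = 8.66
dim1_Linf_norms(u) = [4.9, 2.13, 4.02, 3.71, 2.68, 7.51, 4.53]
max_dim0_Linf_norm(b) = 1.68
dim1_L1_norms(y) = [14.09, 10.8, 13.15, 9.55, 8.42, 13.47, 12.65]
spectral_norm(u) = 11.18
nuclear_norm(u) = 38.10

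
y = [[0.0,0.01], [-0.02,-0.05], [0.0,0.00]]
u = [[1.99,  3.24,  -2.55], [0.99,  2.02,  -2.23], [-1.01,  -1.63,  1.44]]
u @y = [[-0.06, -0.14],[-0.04, -0.09],[0.03, 0.07]]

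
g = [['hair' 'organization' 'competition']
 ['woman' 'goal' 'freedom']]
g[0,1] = 'organization'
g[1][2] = 'freedom'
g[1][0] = 'woman'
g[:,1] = ['organization', 'goal']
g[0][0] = 'hair'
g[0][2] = 'competition'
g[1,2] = 'freedom'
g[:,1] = ['organization', 'goal']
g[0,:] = ['hair', 'organization', 'competition']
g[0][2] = 'competition'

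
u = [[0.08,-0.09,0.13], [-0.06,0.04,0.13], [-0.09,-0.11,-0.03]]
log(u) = [[-1.83, 0.11, 1.36], [0.15, -1.91, 1.40], [-0.88, -1.24, -1.89]]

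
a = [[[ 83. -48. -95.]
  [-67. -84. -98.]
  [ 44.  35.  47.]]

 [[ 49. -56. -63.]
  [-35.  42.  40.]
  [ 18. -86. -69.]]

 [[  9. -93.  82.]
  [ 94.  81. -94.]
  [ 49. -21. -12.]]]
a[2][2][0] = 49.0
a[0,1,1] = -84.0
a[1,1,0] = -35.0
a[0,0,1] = -48.0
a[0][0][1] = -48.0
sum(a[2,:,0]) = 152.0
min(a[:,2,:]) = -86.0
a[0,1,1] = -84.0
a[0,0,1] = -48.0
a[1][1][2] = 40.0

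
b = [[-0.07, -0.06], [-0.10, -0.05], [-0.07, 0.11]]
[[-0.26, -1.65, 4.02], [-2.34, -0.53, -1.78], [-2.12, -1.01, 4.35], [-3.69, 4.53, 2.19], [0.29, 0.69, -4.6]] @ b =[[-0.1, 0.54], [0.34, -0.03], [-0.06, 0.66], [-0.35, 0.24], [0.23, -0.56]]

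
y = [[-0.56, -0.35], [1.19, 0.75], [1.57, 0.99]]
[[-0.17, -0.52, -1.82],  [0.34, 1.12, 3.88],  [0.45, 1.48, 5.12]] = y @ [[1.14,-0.88,1.61], [-1.35,2.89,2.62]]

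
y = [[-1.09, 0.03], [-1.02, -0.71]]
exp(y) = [[0.33, 0.01], [-0.42, 0.49]]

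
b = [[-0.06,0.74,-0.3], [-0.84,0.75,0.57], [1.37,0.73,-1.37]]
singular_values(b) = [2.23, 1.24, 0.11]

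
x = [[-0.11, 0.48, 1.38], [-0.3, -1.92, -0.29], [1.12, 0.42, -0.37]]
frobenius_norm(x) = 2.75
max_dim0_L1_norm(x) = 2.82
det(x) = 2.49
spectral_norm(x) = 2.17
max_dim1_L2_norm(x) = 1.96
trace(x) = -2.40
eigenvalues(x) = [0.92, -1.49, -1.83]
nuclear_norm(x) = 4.44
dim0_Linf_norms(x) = [1.12, 1.92, 1.38]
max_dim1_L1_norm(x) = 2.51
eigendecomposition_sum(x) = [[0.52,0.17,0.52],  [-0.10,-0.03,-0.1],  [0.42,0.13,0.42]] + [[-0.66,  0.08,  0.84], [0.02,  -0.0,  -0.03], [0.65,  -0.08,  -0.83]] + [[0.03, 0.24, 0.02], [-0.22, -1.89, -0.17], [0.04, 0.36, 0.03]]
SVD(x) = [[0.40, 0.73, 0.56], [-0.88, 0.15, 0.44], [0.23, -0.67, 0.70]] @ diag([2.1732087874512223, 1.5077971589437271, 0.7607964863391623]) @ [[0.22, 0.92, 0.33],  [-0.58, -0.15, 0.8],  [0.78, -0.37, 0.50]]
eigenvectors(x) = [[-0.77, 0.71, -0.12], [0.14, -0.02, 0.97], [-0.62, -0.70, -0.19]]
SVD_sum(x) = [[0.20, 0.80, 0.29], [-0.43, -1.76, -0.64], [0.11, 0.47, 0.17]] + [[-0.64, -0.16, 0.88], [-0.13, -0.03, 0.18], [0.59, 0.15, -0.81]] + [[0.33, -0.16, 0.21], [0.26, -0.12, 0.17], [0.42, -0.20, 0.27]]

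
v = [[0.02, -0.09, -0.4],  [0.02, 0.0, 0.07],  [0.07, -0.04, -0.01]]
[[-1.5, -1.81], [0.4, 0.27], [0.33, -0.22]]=v@[[3.39, -4.31], [-3.39, -3.28], [4.68, 5.05]]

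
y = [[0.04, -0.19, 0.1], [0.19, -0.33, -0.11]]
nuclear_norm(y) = 0.58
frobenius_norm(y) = 0.45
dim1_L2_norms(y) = [0.22, 0.4]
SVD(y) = [[-0.40, -0.92], [-0.92, 0.40]] @ diag([0.4278735453800651, 0.14739141482424722]) @ [[-0.44, 0.88, 0.14],[0.27, 0.28, -0.92]]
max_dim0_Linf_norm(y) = 0.33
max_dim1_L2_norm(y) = 0.4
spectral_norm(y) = 0.43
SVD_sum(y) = [[0.08, -0.15, -0.02], [0.17, -0.35, -0.06]] + [[-0.04, -0.04, 0.12], [0.02, 0.02, -0.05]]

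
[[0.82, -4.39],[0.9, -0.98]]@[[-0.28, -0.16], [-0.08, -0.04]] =[[0.12, 0.04], [-0.17, -0.1]]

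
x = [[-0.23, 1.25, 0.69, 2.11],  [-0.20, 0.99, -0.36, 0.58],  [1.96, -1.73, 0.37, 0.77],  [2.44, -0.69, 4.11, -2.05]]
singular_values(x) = [5.5, 2.58, 2.45, 0.48]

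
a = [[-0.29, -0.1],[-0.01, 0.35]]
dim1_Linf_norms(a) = [0.29, 0.35]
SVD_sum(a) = [[-0.08,-0.19], [0.13,0.29]] + [[-0.21,0.09], [-0.14,0.06]]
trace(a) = 0.06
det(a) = -0.10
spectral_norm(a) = 0.38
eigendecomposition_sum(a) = [[-0.29, -0.05], [-0.0, -0.00]] + [[0.00, -0.05], [-0.01, 0.35]]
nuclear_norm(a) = 0.65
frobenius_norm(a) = 0.47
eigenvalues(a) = [-0.29, 0.35]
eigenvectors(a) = [[-1.00,0.15], [-0.02,-0.99]]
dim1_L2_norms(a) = [0.31, 0.35]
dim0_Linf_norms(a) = [0.29, 0.35]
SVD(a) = [[-0.55,0.84], [0.84,0.55]] @ diag([0.3787754310330442, 0.2706088927691246]) @ [[0.4, 0.92], [-0.92, 0.4]]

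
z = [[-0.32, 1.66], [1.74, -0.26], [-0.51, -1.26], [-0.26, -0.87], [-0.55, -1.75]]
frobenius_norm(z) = 3.46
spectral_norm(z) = 2.90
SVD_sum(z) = [[0.28, 1.55],[0.01, 0.06],[-0.24, -1.31],[-0.16, -0.89],[-0.33, -1.79]] + [[-0.60, 0.11], [1.73, -0.32], [-0.27, 0.05], [-0.1, 0.02], [-0.22, 0.04]]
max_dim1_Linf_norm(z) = 1.75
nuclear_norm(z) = 4.79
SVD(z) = [[-0.54, 0.32], [-0.02, -0.93], [0.46, 0.14], [0.31, 0.05], [0.63, 0.12]] @ diag([2.8957831179514497, 1.8986416549173737]) @ [[-0.18, -0.98], [-0.98, 0.18]]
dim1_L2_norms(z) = [1.69, 1.76, 1.36, 0.91, 1.83]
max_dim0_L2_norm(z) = 2.87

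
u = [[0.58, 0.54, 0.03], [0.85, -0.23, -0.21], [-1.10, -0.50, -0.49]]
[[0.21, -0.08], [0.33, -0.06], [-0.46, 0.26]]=u @ [[0.4, -0.13],[-0.05, -0.00],[0.10, -0.24]]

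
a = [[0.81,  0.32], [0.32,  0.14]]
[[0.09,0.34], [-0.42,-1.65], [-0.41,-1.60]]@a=[[0.18, 0.08], [-0.87, -0.37], [-0.84, -0.36]]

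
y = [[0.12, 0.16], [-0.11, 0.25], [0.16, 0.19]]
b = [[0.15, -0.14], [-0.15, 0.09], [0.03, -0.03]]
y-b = [[-0.03, 0.30],[0.04, 0.16],[0.13, 0.22]]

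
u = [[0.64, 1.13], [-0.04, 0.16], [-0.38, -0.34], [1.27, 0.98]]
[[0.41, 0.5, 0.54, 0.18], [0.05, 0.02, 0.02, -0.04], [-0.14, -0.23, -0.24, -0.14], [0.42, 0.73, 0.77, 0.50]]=u @ [[0.08, 0.41, 0.42, 0.48], [0.32, 0.21, 0.24, -0.11]]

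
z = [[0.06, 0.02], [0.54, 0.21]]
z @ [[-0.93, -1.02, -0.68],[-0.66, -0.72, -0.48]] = [[-0.07, -0.08, -0.05], [-0.64, -0.7, -0.47]]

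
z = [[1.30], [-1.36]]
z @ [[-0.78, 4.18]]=[[-1.01, 5.43], [1.06, -5.68]]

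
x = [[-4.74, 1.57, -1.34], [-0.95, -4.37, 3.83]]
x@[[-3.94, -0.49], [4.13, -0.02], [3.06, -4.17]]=[[21.06, 7.88], [-2.59, -15.42]]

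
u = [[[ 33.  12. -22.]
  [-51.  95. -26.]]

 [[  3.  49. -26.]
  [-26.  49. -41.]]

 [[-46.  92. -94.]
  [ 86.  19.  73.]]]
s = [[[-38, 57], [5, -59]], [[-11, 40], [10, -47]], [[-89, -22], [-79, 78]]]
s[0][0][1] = 57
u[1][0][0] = 3.0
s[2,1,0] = -79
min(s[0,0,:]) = -38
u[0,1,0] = -51.0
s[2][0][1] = -22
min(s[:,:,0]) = -89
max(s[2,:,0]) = -79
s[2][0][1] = -22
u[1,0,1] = 49.0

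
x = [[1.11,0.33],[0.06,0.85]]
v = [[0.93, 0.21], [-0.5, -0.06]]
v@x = [[1.04, 0.49], [-0.56, -0.22]]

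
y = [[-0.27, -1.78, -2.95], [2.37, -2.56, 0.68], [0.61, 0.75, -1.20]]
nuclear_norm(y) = 8.40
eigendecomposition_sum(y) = [[(-0.17+1.26j),(-0.82-0.29j),(-1.58-0.34j)], [0.75+0.62j,(-0.52+0.42j),(-0.86+0.88j)], [0.54-0.07j,-0.03+0.37j,(0.04+0.69j)]] + [[(-0.17-1.26j), -0.82+0.29j, -1.58+0.34j], [0.75-0.62j, -0.52-0.42j, (-0.86-0.88j)], [(0.54+0.07j), (-0.03-0.37j), (0.04-0.69j)]] + [[0.08+0.00j,-0.13-0.00j,(0.21-0j)],  [0.88+0.00j,(-1.52-0j),2.39-0.00j],  [(-0.47-0j),(0.81+0j),-1.27+0.00j]]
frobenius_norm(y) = 5.19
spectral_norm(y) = 3.77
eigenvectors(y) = [[(0.75+0j), (0.75-0j), -0.08+0.00j], [0.30-0.49j, (0.3+0.49j), -0.88+0.00j], [-0.08-0.31j, (-0.08+0.31j), (0.47+0j)]]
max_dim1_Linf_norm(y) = 2.95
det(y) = -16.34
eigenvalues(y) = [(-0.66+2.36j), (-0.66-2.36j), (-2.71+0j)]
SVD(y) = [[0.66, -0.72, -0.22], [0.75, 0.64, 0.15], [0.03, -0.27, 0.96]] @ diag([3.77356854288266, 3.317760558955625, 1.30535256754828]) @ [[0.43,-0.82,-0.39], [0.47,-0.16,0.87], [0.77,0.56,-0.31]]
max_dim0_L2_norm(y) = 3.26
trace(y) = -4.03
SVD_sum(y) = [[1.07, -2.02, -0.95], [1.23, -2.32, -1.1], [0.05, -0.09, -0.04]] + [[-1.12, 0.40, -2.08], [0.99, -0.35, 1.84], [-0.41, 0.15, -0.77]] + [[-0.22,-0.16,0.09], [0.15,0.11,-0.06], [0.97,0.7,-0.39]]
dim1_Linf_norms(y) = [2.95, 2.56, 1.2]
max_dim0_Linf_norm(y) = 2.95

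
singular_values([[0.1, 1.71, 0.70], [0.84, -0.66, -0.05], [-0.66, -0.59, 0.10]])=[2.02, 1.07, 0.34]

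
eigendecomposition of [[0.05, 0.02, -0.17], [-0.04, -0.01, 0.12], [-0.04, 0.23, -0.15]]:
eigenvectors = [[0.70, -0.88, 0.47], [-0.53, -0.35, -0.32], [-0.49, -0.31, 0.82]]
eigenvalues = [0.15, -0.0, -0.26]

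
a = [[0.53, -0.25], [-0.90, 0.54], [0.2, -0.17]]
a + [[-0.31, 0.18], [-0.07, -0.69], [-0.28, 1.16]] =[[0.22, -0.07], [-0.97, -0.15], [-0.08, 0.99]]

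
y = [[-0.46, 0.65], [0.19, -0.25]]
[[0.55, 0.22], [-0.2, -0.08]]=y @ [[0.89, 0.36], [1.48, 0.60]]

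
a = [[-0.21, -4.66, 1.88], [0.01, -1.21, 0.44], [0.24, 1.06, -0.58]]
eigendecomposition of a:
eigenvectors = [[-0.55, 0.25, -0.92], [-0.29, 0.36, -0.2], [-0.78, 0.9, 0.33]]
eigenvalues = [-0.02, -0.09, -1.89]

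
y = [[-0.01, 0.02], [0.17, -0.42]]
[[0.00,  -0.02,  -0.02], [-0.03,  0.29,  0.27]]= y@[[-0.31, 2.86, 2.70],[-0.05, 0.46, 0.44]]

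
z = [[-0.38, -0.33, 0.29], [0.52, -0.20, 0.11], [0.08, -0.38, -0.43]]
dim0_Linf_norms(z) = [0.52, 0.38, 0.43]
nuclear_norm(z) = 1.71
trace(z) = -1.01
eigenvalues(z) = [(-0.19+0.49j), (-0.19-0.49j), (-0.64+0j)]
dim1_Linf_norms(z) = [0.38, 0.52, 0.43]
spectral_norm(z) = 0.68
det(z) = -0.18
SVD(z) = [[-0.60, 0.57, 0.56], [0.64, -0.08, 0.76], [0.48, 0.82, -0.32]] @ diag([0.6839427560369552, 0.5553142562725893, 0.4684531814866825]) @ [[0.88,-0.16,-0.45], [-0.34,-0.87,-0.35], [0.33,-0.47,0.82]]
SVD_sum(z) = [[-0.36,0.07,0.18],[0.39,-0.07,-0.20],[0.29,-0.05,-0.15]] + [[-0.11,-0.27,-0.11], [0.02,0.04,0.02], [-0.16,-0.40,-0.16]] + [[0.09, -0.12, 0.22], [0.12, -0.17, 0.29], [-0.05, 0.07, -0.12]]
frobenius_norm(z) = 1.00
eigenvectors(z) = [[(-0.05-0.55j), (-0.05+0.55j), (-0.47+0j)],[-0.68+0.00j, -0.68-0.00j, 0.35+0.00j],[0.13-0.45j, 0.13+0.45j, (0.81+0j)]]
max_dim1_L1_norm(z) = 1.0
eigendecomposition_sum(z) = [[(-0.1+0.16j), (-0.19-0.05j), (0.03+0.11j)], [(0.19+0.13j), -0.08+0.23j, (0.14-0.02j)], [-0.13+0.10j, (-0.14-0.1j), -0.01+0.10j]] + [[-0.10-0.16j, (-0.19+0.05j), (0.03-0.11j)], [(0.19-0.13j), (-0.08-0.23j), 0.14+0.02j], [-0.13-0.10j, -0.14+0.10j, (-0.01-0.1j)]] + [[-0.19-0.00j, (0.06-0j), (0.23+0j)], [(0.14+0j), (-0.04+0j), (-0.17-0j)], [0.33+0.00j, (-0.1+0j), -0.41-0.00j]]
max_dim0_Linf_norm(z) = 0.52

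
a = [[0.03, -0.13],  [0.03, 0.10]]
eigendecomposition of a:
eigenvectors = [[0.90+0.00j, (0.9-0j)], [-0.24-0.36j, (-0.24+0.36j)]]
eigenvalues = [(0.06+0.05j), (0.06-0.05j)]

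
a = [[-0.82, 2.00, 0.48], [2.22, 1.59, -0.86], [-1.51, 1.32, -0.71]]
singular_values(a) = [2.93, 2.84, 1.0]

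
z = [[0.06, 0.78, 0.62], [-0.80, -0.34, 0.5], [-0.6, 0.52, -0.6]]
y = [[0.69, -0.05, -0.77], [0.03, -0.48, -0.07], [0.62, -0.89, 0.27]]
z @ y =[[0.45, -0.93, 0.07],[-0.25, -0.24, 0.77],[-0.77, 0.31, 0.26]]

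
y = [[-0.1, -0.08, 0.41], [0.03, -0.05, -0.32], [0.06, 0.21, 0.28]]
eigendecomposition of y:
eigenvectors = [[(0.85+0j),(0.85-0j),(0.81+0j)], [-0.47-0.13j,-0.47+0.13j,-0.49+0.00j], [(0.13+0.14j),(0.13-0.14j),(0.33+0j)]]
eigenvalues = [(0.01+0.08j), (0.01-0.08j), (0.11+0j)]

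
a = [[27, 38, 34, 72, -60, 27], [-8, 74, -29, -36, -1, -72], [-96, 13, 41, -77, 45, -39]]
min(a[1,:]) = -72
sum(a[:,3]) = -41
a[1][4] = -1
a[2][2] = 41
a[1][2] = -29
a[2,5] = -39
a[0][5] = 27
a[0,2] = 34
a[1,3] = -36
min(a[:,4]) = -60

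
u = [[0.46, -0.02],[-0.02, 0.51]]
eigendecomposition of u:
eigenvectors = [[-0.94, 0.33], [-0.33, -0.94]]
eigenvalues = [0.45, 0.52]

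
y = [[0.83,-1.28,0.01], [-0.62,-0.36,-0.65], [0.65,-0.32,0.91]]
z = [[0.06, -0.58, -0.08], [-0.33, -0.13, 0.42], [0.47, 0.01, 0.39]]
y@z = [[0.48, -0.31, -0.6], [-0.22, 0.4, -0.36], [0.57, -0.33, 0.17]]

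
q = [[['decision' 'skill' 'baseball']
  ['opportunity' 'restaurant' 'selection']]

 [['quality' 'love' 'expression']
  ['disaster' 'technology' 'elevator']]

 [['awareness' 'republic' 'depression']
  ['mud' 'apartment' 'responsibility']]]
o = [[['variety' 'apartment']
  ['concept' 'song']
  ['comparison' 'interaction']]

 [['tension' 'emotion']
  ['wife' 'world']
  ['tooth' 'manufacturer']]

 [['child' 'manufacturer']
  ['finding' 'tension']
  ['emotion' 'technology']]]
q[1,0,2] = 'expression'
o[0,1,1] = 'song'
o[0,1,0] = 'concept'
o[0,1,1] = 'song'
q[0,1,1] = 'restaurant'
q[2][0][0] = 'awareness'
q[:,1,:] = [['opportunity', 'restaurant', 'selection'], ['disaster', 'technology', 'elevator'], ['mud', 'apartment', 'responsibility']]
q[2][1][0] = 'mud'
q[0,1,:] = ['opportunity', 'restaurant', 'selection']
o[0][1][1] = 'song'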